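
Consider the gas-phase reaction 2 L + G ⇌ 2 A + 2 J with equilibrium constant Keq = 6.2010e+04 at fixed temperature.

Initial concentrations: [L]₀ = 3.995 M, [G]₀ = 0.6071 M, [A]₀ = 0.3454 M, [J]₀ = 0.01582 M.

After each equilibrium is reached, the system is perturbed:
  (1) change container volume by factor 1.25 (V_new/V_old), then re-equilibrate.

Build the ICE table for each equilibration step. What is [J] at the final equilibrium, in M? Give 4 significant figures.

Q₀ = 3.0815e-06 vs Keq = 6.2010e+04 ⇒ Q<K, forward
Step 1:
                    L           G           A           J
  I             3.995      0.6071      0.3454     0.01582
  C            -1.214     -0.6071       1.214       1.214
  E             2.781  7.6741e-06        1.56        1.23
  solve Keq expr → x = 0.6071; check Q = 6.2010e+04
Then change container volume by factor 1.25 (V_new/V_old).
Step 2:
                    L           G           A           J
  I             2.225  6.1393e-06       1.248       0.984
  C       -2.4556e-06 -1.2278e-06  2.4556e-06  2.4556e-06
  E             2.225  4.9115e-06       1.248       0.984
  solve Keq expr → x = 1.2278e-06; check Q = 6.2010e+04

[J]_eq = 0.984 M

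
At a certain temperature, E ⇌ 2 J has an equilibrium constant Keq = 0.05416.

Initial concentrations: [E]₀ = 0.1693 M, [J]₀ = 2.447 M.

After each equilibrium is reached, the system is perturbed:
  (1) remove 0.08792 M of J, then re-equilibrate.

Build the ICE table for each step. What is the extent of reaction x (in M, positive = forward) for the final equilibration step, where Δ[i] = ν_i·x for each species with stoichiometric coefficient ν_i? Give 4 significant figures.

Q₀ = 35.37 vs Keq = 0.05416 ⇒ Q>K, reverse
Step 1:
                  E         J
  I          0.1693     2.447
  C           1.093    -2.186
  E           1.262    0.2614
  solve Keq expr → x = -1.093; check Q = 0.05416
Then remove 0.08792 M of J.
Step 2:
                  E         J
  I           1.262    0.1735
  C        -0.04178   0.08356
  E            1.22    0.2571
  solve Keq expr → x = 0.04178; check Q = 0.05416

x = 0.04178 M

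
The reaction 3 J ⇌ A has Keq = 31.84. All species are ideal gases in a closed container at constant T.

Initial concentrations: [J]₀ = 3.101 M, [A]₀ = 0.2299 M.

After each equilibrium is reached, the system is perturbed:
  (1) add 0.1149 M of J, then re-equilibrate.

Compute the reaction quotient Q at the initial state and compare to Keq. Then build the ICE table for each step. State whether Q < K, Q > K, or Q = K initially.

Q₀ = 0.00771; Q < K (proceeds forward)

Q₀ = 0.00771 vs Keq = 31.84 ⇒ Q<K, forward
Step 1:
                    J           A
  I             3.101      0.2299
  C             -2.77      0.9234
  E            0.3309       1.153
  solve Keq expr → x = 0.9234; check Q = 31.84
Then add 0.1149 M of J.
Step 2:
                    J           A
  I            0.4458       1.153
  C           -0.1114     0.03713
  E            0.3344        1.19
  solve Keq expr → x = 0.03713; check Q = 31.84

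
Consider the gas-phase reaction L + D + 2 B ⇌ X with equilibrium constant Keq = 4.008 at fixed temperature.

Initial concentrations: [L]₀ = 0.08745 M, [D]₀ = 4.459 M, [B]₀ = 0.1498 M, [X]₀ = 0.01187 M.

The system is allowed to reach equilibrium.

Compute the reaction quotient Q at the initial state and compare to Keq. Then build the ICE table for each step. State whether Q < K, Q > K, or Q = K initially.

Q₀ = 1.357 vs Keq = 4.008 ⇒ Q<K, forward
Step 1:
                  L         D         B         X
  I         0.08745     4.459    0.1498   0.01187
  C        -0.01069  -0.01069  -0.02139   0.01069
  E         0.07676     4.448    0.1284   0.02256
  solve Keq expr → x = 0.01069; check Q = 4.008

Q₀ = 1.357; Q < K (proceeds forward)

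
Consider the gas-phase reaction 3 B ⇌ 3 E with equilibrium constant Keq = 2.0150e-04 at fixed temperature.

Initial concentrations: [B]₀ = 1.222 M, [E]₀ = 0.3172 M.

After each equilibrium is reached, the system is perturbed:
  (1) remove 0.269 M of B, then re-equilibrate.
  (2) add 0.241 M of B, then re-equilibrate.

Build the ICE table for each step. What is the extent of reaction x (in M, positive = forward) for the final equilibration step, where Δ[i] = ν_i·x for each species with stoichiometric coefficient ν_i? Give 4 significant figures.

x = 0.004449 M

Q₀ = 0.01749 vs Keq = 2.0150e-04 ⇒ Q>K, reverse
Step 1:
                    B           E
  I             1.222      0.3172
  C             0.232      -0.232
  E             1.454     0.08524
  solve Keq expr → x = -0.07732; check Q = 2.0150e-04
Then remove 0.269 M of B.
Step 2:
                    B           E
  I             1.185     0.08524
  C            0.0149     -0.0149
  E               1.2     0.07034
  solve Keq expr → x = -0.004966; check Q = 2.0150e-04
Then add 0.241 M of B.
Step 3:
                    B           E
  I             1.441     0.07034
  C          -0.01335     0.01335
  E             1.428     0.08369
  solve Keq expr → x = 0.004449; check Q = 2.0150e-04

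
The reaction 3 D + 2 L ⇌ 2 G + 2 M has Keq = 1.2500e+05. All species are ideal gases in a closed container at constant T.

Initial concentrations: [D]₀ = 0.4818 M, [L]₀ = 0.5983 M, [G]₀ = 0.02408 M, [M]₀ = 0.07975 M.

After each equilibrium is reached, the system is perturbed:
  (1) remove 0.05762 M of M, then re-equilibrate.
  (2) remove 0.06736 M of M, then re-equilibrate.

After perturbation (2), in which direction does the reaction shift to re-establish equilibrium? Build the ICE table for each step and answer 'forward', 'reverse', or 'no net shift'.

Direction: forward

Q₀ = 9.2116e-05 vs Keq = 1.2500e+05 ⇒ Q<K, forward
Step 1:
                   D          L          G          M
  init        0.4818     0.5983    0.02408    0.07975
  Δ          -0.4698    -0.3132     0.3132     0.3132
  eq           0.012     0.2851     0.3373     0.3929
  solve Keq expr → x = 0.1566; check Q = 1.2500e+05
Then remove 0.05762 M of M.
Step 2:
                   D          L          G          M
  init         0.012     0.2851     0.3373     0.3353
  Δ        -0.001152 -7.6774e-04 7.6774e-04 7.6774e-04
  eq         0.01085     0.2843      0.338     0.3361
  solve Keq expr → x = 3.8387e-04; check Q = 1.2500e+05
Then remove 0.06736 M of M.
Step 3:
                   D          L          G          M
  init       0.01085     0.2843      0.338     0.2687
  Δ        -0.001442 -9.6120e-04 9.6120e-04 9.6120e-04
  eq        0.009408     0.2834      0.339     0.2697
  solve Keq expr → x = 4.8060e-04; check Q = 1.2500e+05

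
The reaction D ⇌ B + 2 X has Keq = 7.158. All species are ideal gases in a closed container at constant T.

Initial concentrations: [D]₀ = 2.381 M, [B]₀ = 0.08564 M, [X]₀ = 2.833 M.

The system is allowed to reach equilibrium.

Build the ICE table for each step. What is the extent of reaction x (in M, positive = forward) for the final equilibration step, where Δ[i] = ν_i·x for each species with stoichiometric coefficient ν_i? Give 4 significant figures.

Q₀ = 0.2887 vs Keq = 7.158 ⇒ Q<K, forward
Step 1:
                   D          B          X
  Initial      2.381    0.08564      2.833
  Change     -0.6452     0.6452       1.29
  Equil        1.736     0.7308      4.123
  solve Keq expr → x = 0.6452; check Q = 7.158

x = 0.6452 M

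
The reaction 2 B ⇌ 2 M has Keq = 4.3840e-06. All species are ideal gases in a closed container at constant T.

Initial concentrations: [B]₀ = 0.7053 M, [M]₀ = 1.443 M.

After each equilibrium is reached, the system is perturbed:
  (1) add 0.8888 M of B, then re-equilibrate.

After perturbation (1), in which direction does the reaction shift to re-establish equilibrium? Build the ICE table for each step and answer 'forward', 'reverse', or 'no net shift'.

Q₀ = 4.186 vs Keq = 4.3840e-06 ⇒ Q>K, reverse
Step 1:
                    B           M
  init         0.7053       1.443
  Δ             1.439      -1.439
  eq            2.144    0.004489
  solve Keq expr → x = -0.7193; check Q = 4.3840e-06
Then add 0.8888 M of B.
Step 2:
                    B           M
  init          3.033    0.004489
  Δ         -0.001857    0.001857
  eq            3.031    0.006346
  solve Keq expr → x = 9.2854e-04; check Q = 4.3840e-06

Direction: forward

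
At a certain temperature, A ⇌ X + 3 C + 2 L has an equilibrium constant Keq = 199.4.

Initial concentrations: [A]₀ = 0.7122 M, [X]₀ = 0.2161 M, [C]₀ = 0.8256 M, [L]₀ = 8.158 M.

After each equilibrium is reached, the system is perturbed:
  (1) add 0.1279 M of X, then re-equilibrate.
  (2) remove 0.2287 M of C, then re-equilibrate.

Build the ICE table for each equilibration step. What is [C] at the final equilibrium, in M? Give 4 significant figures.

Q₀ = 11.36 vs Keq = 199.4 ⇒ Q<K, forward
Step 1:
                    A           X           C           L
  Initial      0.7122      0.2161      0.8256       8.158
  Change      -0.2132      0.2132      0.6396      0.4264
  Equil         0.499      0.4293       1.465       8.584
  solve Keq expr → x = 0.2132; check Q = 199.4
Then add 0.1279 M of X.
Step 2:
                    A           X           C           L
  Initial       0.499      0.5572       1.465       8.584
  Change      0.02469    -0.02469    -0.07407    -0.04938
  Equil        0.5237      0.5325       1.391       8.535
  solve Keq expr → x = -0.02469; check Q = 199.4
Then remove 0.2287 M of C.
Step 3:
                    A           X           C           L
  Initial      0.5237      0.5325       1.162       8.535
  Change     -0.04654     0.04654      0.1396     0.09308
  Equil        0.4772       0.579       1.302       8.628
  solve Keq expr → x = 0.04654; check Q = 199.4

[C]_eq = 1.302 M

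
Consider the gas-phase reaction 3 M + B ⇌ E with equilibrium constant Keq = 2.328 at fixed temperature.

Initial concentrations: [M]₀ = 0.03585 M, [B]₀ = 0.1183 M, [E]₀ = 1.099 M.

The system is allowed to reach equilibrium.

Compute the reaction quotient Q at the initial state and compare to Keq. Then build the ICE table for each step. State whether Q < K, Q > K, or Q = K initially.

Q₀ = 2.0163e+05; Q > K (proceeds reverse)

Q₀ = 2.0163e+05 vs Keq = 2.328 ⇒ Q>K, reverse
Step 1:
                  M         B         E
  Initial   0.03585    0.1183     1.099
  Change     0.9002    0.3001   -0.3001
  Equil      0.9361    0.4184    0.7989
  solve Keq expr → x = -0.3001; check Q = 2.328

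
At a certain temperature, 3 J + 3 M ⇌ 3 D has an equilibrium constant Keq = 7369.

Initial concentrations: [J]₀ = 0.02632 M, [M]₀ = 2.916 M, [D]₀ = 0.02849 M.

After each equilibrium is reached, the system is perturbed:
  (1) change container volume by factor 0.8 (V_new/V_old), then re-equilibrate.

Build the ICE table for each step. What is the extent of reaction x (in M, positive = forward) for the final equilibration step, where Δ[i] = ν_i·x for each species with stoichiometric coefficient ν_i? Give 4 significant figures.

x = 7.8641e-05 M

Q₀ = 0.05115 vs Keq = 7369 ⇒ Q<K, forward
Step 1:
                  J         M         D
  Initial   0.02632     2.916   0.02849
  Change   -0.02536  -0.02536   0.02536
  Equil   9.5736e-04     2.891   0.05385
  solve Keq expr → x = 0.008454; check Q = 7369
Then change container volume by factor 0.8 (V_new/V_old).
Step 2:
                  J         M         D
  Initial  0.001197     3.613   0.06732
  Change  -2.3592e-04 -2.3592e-04 2.3592e-04
  Equil   9.6078e-04     3.613   0.06755
  solve Keq expr → x = 7.8641e-05; check Q = 7369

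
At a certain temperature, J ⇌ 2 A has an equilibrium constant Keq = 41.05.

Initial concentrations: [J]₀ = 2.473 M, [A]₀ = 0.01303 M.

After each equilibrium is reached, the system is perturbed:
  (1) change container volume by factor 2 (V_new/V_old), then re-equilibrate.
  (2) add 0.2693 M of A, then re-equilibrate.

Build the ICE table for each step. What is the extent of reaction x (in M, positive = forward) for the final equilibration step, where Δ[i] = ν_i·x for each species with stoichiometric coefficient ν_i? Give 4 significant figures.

x = -0.02505 M

Q₀ = 6.8654e-05 vs Keq = 41.05 ⇒ Q<K, forward
Step 1:
                  J         A
  I           2.473   0.01303
  C          -2.058     4.116
  E          0.4152     4.129
  solve Keq expr → x = 2.058; check Q = 41.05
Then change container volume by factor 2 (V_new/V_old).
Step 2:
                  J         A
  I          0.2076     2.064
  C        -0.08583    0.1717
  E          0.1218     2.236
  solve Keq expr → x = 0.08583; check Q = 41.05
Then add 0.2693 M of A.
Step 3:
                  J         A
  I          0.1218     2.505
  C         0.02505   -0.0501
  E          0.1468     2.455
  solve Keq expr → x = -0.02505; check Q = 41.05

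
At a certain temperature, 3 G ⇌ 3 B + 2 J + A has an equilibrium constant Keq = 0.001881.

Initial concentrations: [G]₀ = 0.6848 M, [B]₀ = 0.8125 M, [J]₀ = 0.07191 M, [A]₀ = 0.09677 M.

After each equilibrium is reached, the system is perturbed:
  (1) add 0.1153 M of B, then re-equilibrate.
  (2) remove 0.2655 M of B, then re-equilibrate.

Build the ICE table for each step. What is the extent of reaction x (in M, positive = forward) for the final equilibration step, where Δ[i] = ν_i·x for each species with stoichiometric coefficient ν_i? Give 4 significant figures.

Q₀ = 8.3579e-04 vs Keq = 0.001881 ⇒ Q<K, forward
Step 1:
                   G          B          J          A
  I           0.6848     0.8125    0.07191    0.09677
  C         -0.02918    0.02918    0.01945   0.009727
  E           0.6556     0.8417    0.09136     0.1065
  solve Keq expr → x = 0.009727; check Q = 0.001881
Then add 0.1153 M of B.
Step 2:
                   G          B          J          A
  I           0.6556      0.957    0.09136     0.1065
  C          0.01463   -0.01463  -0.009755  -0.004877
  E           0.6703     0.9423    0.08161     0.1016
  solve Keq expr → x = -0.004877; check Q = 0.001881
Then remove 0.2655 M of B.
Step 3:
                   G          B          J          A
  I           0.6703     0.6768    0.08161     0.1016
  C         -0.03782    0.03782    0.02521    0.01261
  E           0.6324     0.7147     0.1068     0.1142
  solve Keq expr → x = 0.01261; check Q = 0.001881

x = 0.01261 M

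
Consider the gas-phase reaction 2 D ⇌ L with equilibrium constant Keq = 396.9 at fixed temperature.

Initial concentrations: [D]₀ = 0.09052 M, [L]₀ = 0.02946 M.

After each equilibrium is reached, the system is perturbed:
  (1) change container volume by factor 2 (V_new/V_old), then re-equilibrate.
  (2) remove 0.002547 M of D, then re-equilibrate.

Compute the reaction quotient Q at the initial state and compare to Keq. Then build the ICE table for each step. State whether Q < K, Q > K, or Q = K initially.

Q₀ = 3.595; Q < K (proceeds forward)

Q₀ = 3.595 vs Keq = 396.9 ⇒ Q<K, forward
Step 1:
                   D          L
  I          0.09052    0.02946
  C         -0.07741    0.03871
  E          0.01311    0.06817
  solve Keq expr → x = 0.03871; check Q = 396.9
Then change container volume by factor 2 (V_new/V_old).
Step 2:
                   D          L
  I         0.006553    0.03408
  C          0.00254   -0.00127
  E         0.009093    0.03281
  solve Keq expr → x = -0.00127; check Q = 396.9
Then remove 0.002547 M of D.
Step 3:
                   D          L
  I         0.006546    0.03281
  C         0.002381   -0.00119
  E         0.008926    0.03162
  solve Keq expr → x = -0.00119; check Q = 396.9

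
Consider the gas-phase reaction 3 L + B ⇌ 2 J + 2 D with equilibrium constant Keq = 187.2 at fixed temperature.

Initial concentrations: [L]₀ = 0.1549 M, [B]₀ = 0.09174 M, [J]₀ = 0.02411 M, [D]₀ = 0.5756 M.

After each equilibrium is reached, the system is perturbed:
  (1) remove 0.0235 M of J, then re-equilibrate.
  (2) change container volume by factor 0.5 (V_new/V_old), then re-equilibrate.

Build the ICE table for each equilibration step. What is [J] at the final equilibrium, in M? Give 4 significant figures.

[J]_eq = 0.134 M

Q₀ = 0.5648 vs Keq = 187.2 ⇒ Q<K, forward
Step 1:
                    L           B           J           D
  Initial      0.1549     0.09174     0.02411      0.5756
  Change     -0.09143    -0.03048     0.06095     0.06095
  Equil       0.06347     0.06126     0.08506      0.6366
  solve Keq expr → x = 0.03048; check Q = 187.2
Then remove 0.0235 M of J.
Step 2:
                    L           B           J           D
  Initial     0.06347     0.06126     0.06156      0.6366
  Change    -0.008185   -0.002728    0.005456    0.005456
  Equil       0.05528     0.05853     0.06702       0.642
  solve Keq expr → x = 0.002728; check Q = 187.2
Then change container volume by factor 0.5 (V_new/V_old).
Step 3:
                    L           B           J           D
  Initial      0.1106      0.1171       0.134       1.284
  Change            0           0           0           0
  Equil        0.1106      0.1171       0.134       1.284
  solve Keq expr → x = 0; check Q = 187.2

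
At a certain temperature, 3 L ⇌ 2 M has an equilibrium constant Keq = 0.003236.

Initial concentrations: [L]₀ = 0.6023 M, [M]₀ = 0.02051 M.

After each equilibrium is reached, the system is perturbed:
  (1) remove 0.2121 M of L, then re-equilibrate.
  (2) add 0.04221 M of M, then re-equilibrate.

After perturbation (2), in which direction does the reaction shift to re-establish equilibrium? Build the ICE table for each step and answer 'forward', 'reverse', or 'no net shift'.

Direction: reverse

Q₀ = 0.001925 vs Keq = 0.003236 ⇒ Q<K, forward
Step 1:
                    L           M
  init         0.6023     0.02051
  Δ         -0.008299    0.005533
  eq            0.594     0.02604
  solve Keq expr → x = 0.002766; check Q = 0.003236
Then remove 0.2121 M of L.
Step 2:
                    L           M
  init         0.3819     0.02604
  Δ           0.01752    -0.01168
  eq           0.3994     0.01436
  solve Keq expr → x = -0.005841; check Q = 0.003236
Then add 0.04221 M of M.
Step 3:
                    L           M
  init         0.3994     0.05657
  Δ           0.05842    -0.03895
  eq           0.4578     0.01762
  solve Keq expr → x = -0.01947; check Q = 0.003236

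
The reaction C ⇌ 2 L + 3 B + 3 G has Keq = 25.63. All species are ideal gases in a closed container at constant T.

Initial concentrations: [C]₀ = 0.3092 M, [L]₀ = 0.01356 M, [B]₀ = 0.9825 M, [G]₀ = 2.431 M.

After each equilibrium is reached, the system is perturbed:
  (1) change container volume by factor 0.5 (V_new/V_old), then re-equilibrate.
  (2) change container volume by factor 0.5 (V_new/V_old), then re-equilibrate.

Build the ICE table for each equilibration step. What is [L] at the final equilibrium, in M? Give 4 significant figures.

[L]_eq = 0.02456 M

Q₀ = 0.008103 vs Keq = 25.63 ⇒ Q<K, forward
Step 1:
                  C         L         B         G
  init       0.3092   0.01356    0.9825     2.431
  Δ         -0.1319    0.2637    0.3956    0.3956
  eq         0.1773    0.2773     1.378     2.827
  solve Keq expr → x = 0.1319; check Q = 25.63
Then change container volume by factor 0.5 (V_new/V_old).
Step 2:
                  C         L         B         G
  init       0.3547    0.5546     2.756     5.653
  Δ          0.2205    -0.441   -0.6615   -0.6615
  eq         0.5752    0.1136     2.095     4.992
  solve Keq expr → x = -0.2205; check Q = 25.63
Then change container volume by factor 0.5 (V_new/V_old).
Step 3:
                  C         L         B         G
  init         1.15    0.2271     4.189     9.983
  Δ          0.1013   -0.2026   -0.3039   -0.3039
  eq          1.252   0.02456     3.885     9.679
  solve Keq expr → x = -0.1013; check Q = 25.63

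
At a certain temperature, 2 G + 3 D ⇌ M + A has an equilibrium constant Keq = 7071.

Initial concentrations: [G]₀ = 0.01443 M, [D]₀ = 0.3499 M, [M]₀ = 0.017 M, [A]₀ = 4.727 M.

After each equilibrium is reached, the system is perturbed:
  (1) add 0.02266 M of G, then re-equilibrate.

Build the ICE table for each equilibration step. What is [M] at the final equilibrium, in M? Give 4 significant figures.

[M]_eq = 0.02467 M

Q₀ = 9009 vs Keq = 7071 ⇒ Q>K, reverse
Step 1:
                    G           D           M           A
  I           0.01443      0.3499       0.017       4.727
  C          0.001382    0.002072 -6.9078e-04 -6.9078e-04
  E           0.01581       0.352     0.01631       4.726
  solve Keq expr → x = -6.9078e-04; check Q = 7071
Then add 0.02266 M of G.
Step 2:
                    G           D           M           A
  I           0.03847       0.352     0.01631       4.726
  C          -0.01672    -0.02509    0.008362    0.008362
  E           0.02175      0.3269     0.02467       4.735
  solve Keq expr → x = 0.008362; check Q = 7071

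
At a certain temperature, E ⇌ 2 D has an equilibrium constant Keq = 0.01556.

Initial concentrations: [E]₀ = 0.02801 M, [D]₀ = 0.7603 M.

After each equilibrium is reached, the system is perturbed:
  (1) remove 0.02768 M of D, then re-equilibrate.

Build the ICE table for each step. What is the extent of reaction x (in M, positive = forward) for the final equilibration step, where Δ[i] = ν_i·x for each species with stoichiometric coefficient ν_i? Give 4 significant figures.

Q₀ = 20.64 vs Keq = 0.01556 ⇒ Q>K, reverse
Step 1:
                  E         D
  init      0.02801    0.7603
  Δ          0.3422   -0.6844
  eq         0.3702    0.0759
  solve Keq expr → x = -0.3422; check Q = 0.01556
Then remove 0.02768 M of D.
Step 2:
                  E         D
  init       0.3702   0.04822
  Δ        -0.01316   0.02632
  eq         0.3571   0.07454
  solve Keq expr → x = 0.01316; check Q = 0.01556

x = 0.01316 M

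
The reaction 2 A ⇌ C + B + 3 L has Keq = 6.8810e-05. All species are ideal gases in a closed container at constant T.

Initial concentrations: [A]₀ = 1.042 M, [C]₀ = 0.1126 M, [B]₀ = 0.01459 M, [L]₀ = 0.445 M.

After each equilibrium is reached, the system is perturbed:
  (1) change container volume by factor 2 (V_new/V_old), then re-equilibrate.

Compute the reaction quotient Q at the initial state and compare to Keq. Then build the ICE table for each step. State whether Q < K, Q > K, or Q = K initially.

Q₀ = 1.3333e-04 vs Keq = 6.8810e-05 ⇒ Q>K, reverse
Step 1:
                  A         C         B         L
  I           1.042    0.1126   0.01459     0.445
  C         0.01105 -0.005527 -0.005527  -0.01658
  E           1.053    0.1071  0.009063    0.4284
  solve Keq expr → x = -0.005527; check Q = 6.8810e-05
Then change container volume by factor 2 (V_new/V_old).
Step 2:
                  A         C         B         L
  I          0.5265   0.05354  0.004531    0.2142
  C         -0.0244    0.0122    0.0122   0.03659
  E          0.5021   0.06573   0.01673    0.2508
  solve Keq expr → x = 0.0122; check Q = 6.8810e-05

Q₀ = 1.3333e-04; Q > K (proceeds reverse)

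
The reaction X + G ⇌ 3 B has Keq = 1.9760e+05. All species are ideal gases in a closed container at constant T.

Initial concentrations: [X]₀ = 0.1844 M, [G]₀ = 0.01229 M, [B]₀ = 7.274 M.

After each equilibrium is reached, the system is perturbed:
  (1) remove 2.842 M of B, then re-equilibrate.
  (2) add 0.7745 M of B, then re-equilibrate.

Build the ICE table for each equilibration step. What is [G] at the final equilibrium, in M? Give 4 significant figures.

Q₀ = 1.6983e+05 vs Keq = 1.9760e+05 ⇒ Q<K, forward
Step 1:
                   X          G          B
  Initial     0.1844    0.01229      7.274
  Change   -0.001613  -0.001613   0.004839
  Equil       0.1828    0.01068      7.279
  solve Keq expr → x = 0.001613; check Q = 1.9760e+05
Then remove 2.842 M of B.
Step 2:
                   X          G          B
  Initial     0.1828    0.01068      4.437
  Change   -0.008105  -0.008105    0.02431
  Equil       0.1747   0.002572      4.461
  solve Keq expr → x = 0.008105; check Q = 1.9760e+05
Then add 0.7745 M of B.
Step 3:
                   X          G          B
  Initial     0.1747   0.002572      5.236
  Change    0.001539   0.001539  -0.004616
  Equil       0.1762   0.004111      5.231
  solve Keq expr → x = -0.001539; check Q = 1.9760e+05

[G]_eq = 0.004111 M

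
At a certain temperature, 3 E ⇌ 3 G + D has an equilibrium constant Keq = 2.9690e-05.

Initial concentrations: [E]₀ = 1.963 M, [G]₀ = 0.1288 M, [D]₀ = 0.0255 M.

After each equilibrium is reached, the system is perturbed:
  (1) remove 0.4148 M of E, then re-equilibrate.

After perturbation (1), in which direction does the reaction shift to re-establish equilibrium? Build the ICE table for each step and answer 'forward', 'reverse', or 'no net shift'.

Direction: reverse

Q₀ = 7.2032e-06 vs Keq = 2.9690e-05 ⇒ Q<K, forward
Step 1:
                  E         G         D
  I           1.963    0.1288    0.0255
  C        -0.04445   0.04445   0.01482
  E           1.919    0.1733   0.04032
  solve Keq expr → x = 0.01482; check Q = 2.9690e-05
Then remove 0.4148 M of E.
Step 2:
                  E         G         D
  I           1.504    0.1733   0.04032
  C         0.02446  -0.02446 -0.008152
  E           1.528    0.1488   0.03217
  solve Keq expr → x = -0.008152; check Q = 2.9690e-05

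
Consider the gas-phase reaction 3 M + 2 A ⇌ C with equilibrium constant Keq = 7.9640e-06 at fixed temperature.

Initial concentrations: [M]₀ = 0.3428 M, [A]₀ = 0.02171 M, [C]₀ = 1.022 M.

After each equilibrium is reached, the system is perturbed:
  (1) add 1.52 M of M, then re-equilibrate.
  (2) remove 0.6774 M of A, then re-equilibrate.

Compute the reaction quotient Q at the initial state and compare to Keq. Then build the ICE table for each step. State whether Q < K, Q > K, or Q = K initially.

Q₀ = 5.3828e+04 vs Keq = 7.9640e-06 ⇒ Q>K, reverse
Step 1:
                   M          A          C
  I           0.3428    0.02171      1.022
  C            3.062      2.041     -1.021
  E            3.405      2.063   0.001338
  solve Keq expr → x = -1.021; check Q = 7.9640e-06
Then add 1.52 M of M.
Step 2:
                   M          A          C
  I            4.925      2.063   0.001338
  C        -0.008011   -0.00534    0.00267
  E            4.917      2.058   0.004008
  solve Keq expr → x = 0.00267; check Q = 7.9640e-06
Then remove 0.6774 M of A.
Step 3:
                   M          A          C
  I            4.917       1.38   0.004008
  C         0.006558   0.004372  -0.002186
  E            4.923      1.385   0.001822
  solve Keq expr → x = -0.002186; check Q = 7.9640e-06

Q₀ = 5.3828e+04; Q > K (proceeds reverse)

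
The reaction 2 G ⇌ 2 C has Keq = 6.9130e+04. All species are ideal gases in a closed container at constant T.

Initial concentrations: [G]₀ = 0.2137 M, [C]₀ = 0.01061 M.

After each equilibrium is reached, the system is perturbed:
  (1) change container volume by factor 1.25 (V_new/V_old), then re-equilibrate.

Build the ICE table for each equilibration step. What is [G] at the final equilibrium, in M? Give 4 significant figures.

[G]_eq = 6.7992e-04 M

Q₀ = 0.002465 vs Keq = 6.9130e+04 ⇒ Q<K, forward
Step 1:
                   G          C
  Initial     0.2137    0.01061
  Change     -0.2129     0.2129
  Equil   8.4990e-04     0.2235
  solve Keq expr → x = 0.1064; check Q = 6.9130e+04
Then change container volume by factor 1.25 (V_new/V_old).
Step 2:
                   G          C
  Initial 6.7992e-04     0.1788
  Change           0          0
  Equil   6.7992e-04     0.1788
  solve Keq expr → x = 0; check Q = 6.9130e+04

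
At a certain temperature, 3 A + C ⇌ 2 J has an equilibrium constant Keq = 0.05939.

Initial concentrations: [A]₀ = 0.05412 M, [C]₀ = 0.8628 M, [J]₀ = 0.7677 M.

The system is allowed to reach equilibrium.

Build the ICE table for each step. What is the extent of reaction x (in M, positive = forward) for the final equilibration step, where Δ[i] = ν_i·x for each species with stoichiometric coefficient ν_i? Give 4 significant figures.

x = -0.2761 M

Q₀ = 4309 vs Keq = 0.05939 ⇒ Q>K, reverse
Step 1:
                   A          C          J
  init       0.05412     0.8628     0.7677
  Δ           0.8282     0.2761    -0.5521
  eq          0.8823      1.139     0.2156
  solve Keq expr → x = -0.2761; check Q = 0.05939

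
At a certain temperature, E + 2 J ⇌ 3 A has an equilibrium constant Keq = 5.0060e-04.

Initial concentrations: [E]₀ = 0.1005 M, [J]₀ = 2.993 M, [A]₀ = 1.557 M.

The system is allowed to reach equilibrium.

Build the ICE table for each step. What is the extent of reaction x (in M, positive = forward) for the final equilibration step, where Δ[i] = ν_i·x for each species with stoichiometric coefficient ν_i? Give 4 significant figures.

x = -0.4646 M

Q₀ = 4.193 vs Keq = 5.0060e-04 ⇒ Q>K, reverse
Step 1:
                  E         J         A
  init       0.1005     2.993     1.557
  Δ          0.4646    0.9292    -1.394
  eq         0.5651     3.922    0.1633
  solve Keq expr → x = -0.4646; check Q = 5.0060e-04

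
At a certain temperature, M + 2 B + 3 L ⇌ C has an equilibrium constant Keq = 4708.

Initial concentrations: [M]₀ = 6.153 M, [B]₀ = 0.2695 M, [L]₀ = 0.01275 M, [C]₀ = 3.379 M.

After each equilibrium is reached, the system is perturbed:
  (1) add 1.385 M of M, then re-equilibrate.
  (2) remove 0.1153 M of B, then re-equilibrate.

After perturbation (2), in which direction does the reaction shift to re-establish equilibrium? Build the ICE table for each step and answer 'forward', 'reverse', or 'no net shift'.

Q₀ = 3.6480e+06 vs Keq = 4708 ⇒ Q>K, reverse
Step 1:
                    M           B           L           C
  init          6.153      0.2695     0.01275       3.379
  Δ           0.02977     0.05953      0.0893    -0.02977
  eq            6.183       0.329      0.1021       3.349
  solve Keq expr → x = -0.02977; check Q = 4708
Then add 1.385 M of M.
Step 2:
                    M           B           L           C
  init          7.568       0.329      0.1021       3.349
  Δ         -0.001953   -0.003906    -0.00586    0.001953
  eq            7.566      0.3251     0.09619       3.351
  solve Keq expr → x = 0.001953; check Q = 4708
Then remove 0.1153 M of B.
Step 3:
                    M           B           L           C
  init          7.566      0.2098     0.09619       3.351
  Δ          0.008619     0.01724     0.02586   -0.008619
  eq            7.574      0.2271       0.122       3.343
  solve Keq expr → x = -0.008619; check Q = 4708

Direction: reverse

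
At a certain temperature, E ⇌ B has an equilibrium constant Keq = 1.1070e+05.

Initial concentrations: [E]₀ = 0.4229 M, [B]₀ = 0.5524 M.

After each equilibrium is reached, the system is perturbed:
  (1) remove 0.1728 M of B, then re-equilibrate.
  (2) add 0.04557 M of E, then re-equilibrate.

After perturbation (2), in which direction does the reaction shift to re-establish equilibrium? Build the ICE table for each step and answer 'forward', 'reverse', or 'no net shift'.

Direction: forward

Q₀ = 1.306 vs Keq = 1.1070e+05 ⇒ Q<K, forward
Step 1:
                  E         B
  Initial    0.4229    0.5524
  Change    -0.4229    0.4229
  Equil   8.8102e-06    0.9753
  solve Keq expr → x = 0.4229; check Q = 1.1070e+05
Then remove 0.1728 M of B.
Step 2:
                  E         B
  Initial 8.8102e-06    0.8025
  Change  -1.5610e-06 1.5610e-06
  Equil   7.2493e-06    0.8025
  solve Keq expr → x = 1.5610e-06; check Q = 1.1070e+05
Then add 0.04557 M of E.
Step 3:
                  E         B
  Initial   0.04558    0.8025
  Change   -0.04557   0.04557
  Equil   7.6609e-06    0.8481
  solve Keq expr → x = 0.04557; check Q = 1.1070e+05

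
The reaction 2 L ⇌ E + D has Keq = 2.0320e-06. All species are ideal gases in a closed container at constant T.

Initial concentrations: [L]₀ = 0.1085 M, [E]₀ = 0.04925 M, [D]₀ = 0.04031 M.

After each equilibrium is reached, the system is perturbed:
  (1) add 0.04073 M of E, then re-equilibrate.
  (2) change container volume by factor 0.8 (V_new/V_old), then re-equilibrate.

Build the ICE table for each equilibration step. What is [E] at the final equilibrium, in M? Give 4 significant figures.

[E]_eq = 0.06209 M

Q₀ = 0.1686 vs Keq = 2.0320e-06 ⇒ Q>K, reverse
Step 1:
                  L         E         D
  Initial    0.1085   0.04925   0.04031
  Change     0.0806   -0.0403   -0.0403
  Equil      0.1891  0.008948 8.1207e-06
  solve Keq expr → x = -0.0403; check Q = 2.0320e-06
Then add 0.04073 M of E.
Step 2:
                  L         E         D
  Initial    0.1891   0.04968 8.1207e-06
  Change  1.3315e-05 -6.6576e-06 -6.6576e-06
  Equil      0.1891   0.04967 1.4631e-06
  solve Keq expr → x = -6.6576e-06; check Q = 2.0320e-06
Then change container volume by factor 0.8 (V_new/V_old).
Step 3:
                  L         E         D
  Initial    0.2364   0.06209 1.8289e-06
  Change          0         0         0
  Equil      0.2364   0.06209 1.8289e-06
  solve Keq expr → x = 0; check Q = 2.0320e-06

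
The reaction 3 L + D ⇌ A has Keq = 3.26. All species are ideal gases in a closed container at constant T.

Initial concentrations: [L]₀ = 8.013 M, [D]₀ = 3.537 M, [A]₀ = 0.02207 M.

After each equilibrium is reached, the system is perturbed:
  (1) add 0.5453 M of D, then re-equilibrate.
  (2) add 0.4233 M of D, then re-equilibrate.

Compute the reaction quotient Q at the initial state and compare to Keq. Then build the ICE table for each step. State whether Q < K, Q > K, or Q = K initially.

Q₀ = 1.2128e-05 vs Keq = 3.26 ⇒ Q<K, forward
Step 1:
                    L           D           A
  Initial       8.013       3.537     0.02207
  Change       -7.151      -2.384       2.384
  Equil        0.8617       1.153       2.406
  solve Keq expr → x = 2.384; check Q = 3.26
Then add 0.5453 M of D.
Step 2:
                    L           D           A
  Initial      0.8617       1.699       2.406
  Change     -0.09615    -0.03205     0.03205
  Equil        0.7656       1.666       2.438
  solve Keq expr → x = 0.03205; check Q = 3.26
Then add 0.4233 M of D.
Step 3:
                    L           D           A
  Initial      0.7656        2.09       2.438
  Change     -0.05198    -0.01733     0.01733
  Equil        0.7136       2.072       2.455
  solve Keq expr → x = 0.01733; check Q = 3.26

Q₀ = 1.2128e-05; Q < K (proceeds forward)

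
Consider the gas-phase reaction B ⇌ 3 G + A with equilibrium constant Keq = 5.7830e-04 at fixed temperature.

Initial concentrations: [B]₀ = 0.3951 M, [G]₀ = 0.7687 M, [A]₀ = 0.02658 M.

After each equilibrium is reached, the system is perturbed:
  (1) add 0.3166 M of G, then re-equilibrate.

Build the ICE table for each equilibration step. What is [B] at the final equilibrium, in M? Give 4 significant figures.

[B]_eq = 0.4214 M

Q₀ = 0.03056 vs Keq = 5.7830e-04 ⇒ Q>K, reverse
Step 1:
                   B          G          A
  Initial     0.3951     0.7687    0.02658
  Change     0.02584   -0.07753   -0.02584
  Equil       0.4209     0.6912 7.3726e-04
  solve Keq expr → x = -0.02584; check Q = 5.7830e-04
Then add 0.3166 M of G.
Step 2:
                   B          G          A
  Initial     0.4209      1.008 7.3726e-04
  Change  4.9807e-04  -0.001494 -4.9807e-04
  Equil       0.4214      1.006 2.3919e-04
  solve Keq expr → x = -4.9807e-04; check Q = 5.7830e-04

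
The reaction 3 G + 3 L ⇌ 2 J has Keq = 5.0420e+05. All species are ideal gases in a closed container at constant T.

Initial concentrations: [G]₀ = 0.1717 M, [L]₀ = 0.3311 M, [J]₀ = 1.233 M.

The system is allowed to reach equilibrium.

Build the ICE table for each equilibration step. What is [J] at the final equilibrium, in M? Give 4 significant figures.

[J]_eq = 1.303 M

Q₀ = 8274 vs Keq = 5.0420e+05 ⇒ Q<K, forward
Step 1:
                  G         L         J
  I          0.1717    0.3311     1.233
  C         -0.1053   -0.1053   0.07021
  E         0.06639    0.2258     1.303
  solve Keq expr → x = 0.0351; check Q = 5.0420e+05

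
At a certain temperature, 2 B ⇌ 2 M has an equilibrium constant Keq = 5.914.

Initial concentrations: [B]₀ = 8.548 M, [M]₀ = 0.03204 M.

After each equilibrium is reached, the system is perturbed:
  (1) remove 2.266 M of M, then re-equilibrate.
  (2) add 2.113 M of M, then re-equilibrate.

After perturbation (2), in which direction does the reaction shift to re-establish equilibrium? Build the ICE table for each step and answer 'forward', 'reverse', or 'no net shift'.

Direction: reverse

Q₀ = 1.4049e-05 vs Keq = 5.914 ⇒ Q<K, forward
Step 1:
                   B          M
  Initial      8.548    0.03204
  Change      -6.048      6.048
  Equil          2.5       6.08
  solve Keq expr → x = 3.024; check Q = 5.914
Then remove 2.266 M of M.
Step 2:
                   B          M
  Initial        2.5      3.814
  Change     -0.6603     0.6603
  Equil         1.84      4.474
  solve Keq expr → x = 0.3301; check Q = 5.914
Then add 2.113 M of M.
Step 3:
                   B          M
  Initial       1.84      6.587
  Change      0.6157    -0.6157
  Equil        2.456      5.972
  solve Keq expr → x = -0.3078; check Q = 5.914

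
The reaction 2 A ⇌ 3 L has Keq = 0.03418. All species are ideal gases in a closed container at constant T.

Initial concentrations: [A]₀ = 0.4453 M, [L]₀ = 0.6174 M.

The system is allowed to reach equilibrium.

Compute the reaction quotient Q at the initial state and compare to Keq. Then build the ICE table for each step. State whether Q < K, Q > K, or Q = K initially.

Q₀ = 1.187 vs Keq = 0.03418 ⇒ Q>K, reverse
Step 1:
                    A           L
  I            0.4453      0.6174
  C            0.2429     -0.3644
  E            0.6882       0.253
  solve Keq expr → x = -0.1215; check Q = 0.03418

Q₀ = 1.187; Q > K (proceeds reverse)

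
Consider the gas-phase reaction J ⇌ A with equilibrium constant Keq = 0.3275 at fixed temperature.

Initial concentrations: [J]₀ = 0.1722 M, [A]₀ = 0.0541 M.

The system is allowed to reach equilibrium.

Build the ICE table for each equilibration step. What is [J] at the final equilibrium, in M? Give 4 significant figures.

[J]_eq = 0.1705 M

Q₀ = 0.3142 vs Keq = 0.3275 ⇒ Q<K, forward
Step 1:
                    J           A
  Initial      0.1722      0.0541
  Change    -0.001729    0.001729
  Equil        0.1705     0.05583
  solve Keq expr → x = 0.001729; check Q = 0.3275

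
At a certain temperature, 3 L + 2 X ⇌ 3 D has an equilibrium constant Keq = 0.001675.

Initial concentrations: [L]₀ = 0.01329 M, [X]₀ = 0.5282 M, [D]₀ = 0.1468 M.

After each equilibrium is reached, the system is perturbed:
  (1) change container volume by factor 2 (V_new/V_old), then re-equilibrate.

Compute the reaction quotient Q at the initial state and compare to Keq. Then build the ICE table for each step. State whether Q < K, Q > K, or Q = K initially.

Q₀ = 4831 vs Keq = 0.001675 ⇒ Q>K, reverse
Step 1:
                    L           X           D
  I           0.01329      0.5282      0.1468
  C            0.1341      0.0894     -0.1341
  E            0.1474      0.6176     0.01269
  solve Keq expr → x = -0.0447; check Q = 0.001675
Then change container volume by factor 2 (V_new/V_old).
Step 2:
                    L           X           D
  I            0.0737      0.3088    0.006347
  C          0.002215    0.001477   -0.002215
  E           0.07591      0.3103    0.004132
  solve Keq expr → x = -7.3849e-04; check Q = 0.001675

Q₀ = 4831; Q > K (proceeds reverse)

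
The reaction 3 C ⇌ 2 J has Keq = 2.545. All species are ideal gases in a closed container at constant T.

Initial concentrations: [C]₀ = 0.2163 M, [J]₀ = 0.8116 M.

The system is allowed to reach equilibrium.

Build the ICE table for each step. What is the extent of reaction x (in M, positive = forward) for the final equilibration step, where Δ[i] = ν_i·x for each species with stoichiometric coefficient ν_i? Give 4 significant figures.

x = -0.1028 M

Q₀ = 65.09 vs Keq = 2.545 ⇒ Q>K, reverse
Step 1:
                  C         J
  init       0.2163    0.8116
  Δ          0.3083   -0.2055
  eq         0.5246    0.6061
  solve Keq expr → x = -0.1028; check Q = 2.545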